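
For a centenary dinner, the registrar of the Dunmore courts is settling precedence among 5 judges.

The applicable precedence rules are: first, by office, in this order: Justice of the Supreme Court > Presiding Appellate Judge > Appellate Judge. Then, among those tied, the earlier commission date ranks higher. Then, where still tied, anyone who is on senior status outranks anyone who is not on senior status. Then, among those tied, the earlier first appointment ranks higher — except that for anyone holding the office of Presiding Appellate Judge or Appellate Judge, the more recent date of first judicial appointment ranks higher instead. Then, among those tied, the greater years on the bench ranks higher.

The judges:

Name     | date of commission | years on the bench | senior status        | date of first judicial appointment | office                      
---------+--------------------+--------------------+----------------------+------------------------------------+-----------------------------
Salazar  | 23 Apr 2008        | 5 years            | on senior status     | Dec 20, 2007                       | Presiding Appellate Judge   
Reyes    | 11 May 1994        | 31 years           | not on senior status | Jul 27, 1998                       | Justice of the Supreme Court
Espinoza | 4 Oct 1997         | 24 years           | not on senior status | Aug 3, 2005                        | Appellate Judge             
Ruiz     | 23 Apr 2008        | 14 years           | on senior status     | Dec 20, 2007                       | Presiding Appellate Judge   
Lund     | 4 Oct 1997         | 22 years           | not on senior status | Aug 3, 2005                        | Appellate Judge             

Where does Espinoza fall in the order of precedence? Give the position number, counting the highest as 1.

4

By office: Reyes (Justice of the Supreme Court); then Ruiz and Salazar (Presiding Appellate Judge); then Espinoza and Lund (Appellate Judge).
Ruiz and Salazar both have date of commission 23 Apr 2008, so the next rule applies.
Ruiz and Salazar are each on senior status, so the next rule applies.
Ruiz and Salazar both have date of first judicial appointment Dec 20, 2007, so the next rule applies.
Among Ruiz and Salazar, by years on the bench (higher first): Ruiz (14 years) before Salazar (5 years).
Espinoza and Lund both have date of commission 4 Oct 1997, so the next rule applies.
Espinoza and Lund are each not on senior status, so the next rule applies.
Espinoza and Lund both have date of first judicial appointment Aug 3, 2005, so the next rule applies.
Among Espinoza and Lund, by years on the bench (higher first): Espinoza (24 years) before Lund (22 years).
Order: Reyes, Ruiz, Salazar, Espinoza, Lund. So position 4.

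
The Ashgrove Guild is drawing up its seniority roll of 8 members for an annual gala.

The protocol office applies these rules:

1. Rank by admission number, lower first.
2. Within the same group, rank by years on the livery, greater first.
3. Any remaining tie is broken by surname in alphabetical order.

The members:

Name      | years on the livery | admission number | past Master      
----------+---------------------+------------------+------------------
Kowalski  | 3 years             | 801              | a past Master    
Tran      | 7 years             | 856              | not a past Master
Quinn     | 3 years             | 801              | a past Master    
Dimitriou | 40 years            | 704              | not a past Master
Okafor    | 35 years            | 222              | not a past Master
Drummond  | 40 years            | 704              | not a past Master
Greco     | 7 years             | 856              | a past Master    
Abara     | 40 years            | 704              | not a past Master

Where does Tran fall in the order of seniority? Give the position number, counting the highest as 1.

8

By admission number (lower first): Okafor (222); then Abara, Dimitriou and Drummond (each 704); then Kowalski and Quinn (both 801); then Greco and Tran (both 856).
Abara, Dimitriou and Drummond all have years on the livery 40 years, so the next rule applies.
Among Abara, Dimitriou and Drummond, alphabetically by surname: Abara before Dimitriou before Drummond.
Kowalski and Quinn both have years on the livery 3 years, so the next rule applies.
Among Kowalski and Quinn, alphabetically by surname: Kowalski before Quinn.
Greco and Tran both have years on the livery 7 years, so the next rule applies.
Among Greco and Tran, alphabetically by surname: Greco before Tran.
Order: Okafor, Abara, Dimitriou, Drummond, Kowalski, Quinn, Greco, Tran. So position 8.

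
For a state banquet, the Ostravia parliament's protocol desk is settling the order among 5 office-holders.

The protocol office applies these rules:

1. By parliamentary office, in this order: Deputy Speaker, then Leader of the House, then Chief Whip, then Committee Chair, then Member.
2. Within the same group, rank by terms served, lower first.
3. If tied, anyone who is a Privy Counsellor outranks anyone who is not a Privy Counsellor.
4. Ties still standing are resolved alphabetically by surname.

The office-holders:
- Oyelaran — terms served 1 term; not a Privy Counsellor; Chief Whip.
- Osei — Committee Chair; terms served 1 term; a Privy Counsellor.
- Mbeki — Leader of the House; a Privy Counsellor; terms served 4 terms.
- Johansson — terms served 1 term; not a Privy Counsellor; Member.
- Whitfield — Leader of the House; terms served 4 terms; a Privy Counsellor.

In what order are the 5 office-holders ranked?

Mbeki, Whitfield, Oyelaran, Osei, Johansson

By parliamentary office: Mbeki and Whitfield (Leader of the House); then Oyelaran (Chief Whip); then Osei (Committee Chair); then Johansson (Member).
Mbeki and Whitfield both have terms served 4 terms, so the next rule applies.
Mbeki and Whitfield are each a Privy Counsellor, so the next rule applies.
Among Mbeki and Whitfield, alphabetically by surname: Mbeki before Whitfield.
Full order: Mbeki, Whitfield, Oyelaran, Osei, Johansson.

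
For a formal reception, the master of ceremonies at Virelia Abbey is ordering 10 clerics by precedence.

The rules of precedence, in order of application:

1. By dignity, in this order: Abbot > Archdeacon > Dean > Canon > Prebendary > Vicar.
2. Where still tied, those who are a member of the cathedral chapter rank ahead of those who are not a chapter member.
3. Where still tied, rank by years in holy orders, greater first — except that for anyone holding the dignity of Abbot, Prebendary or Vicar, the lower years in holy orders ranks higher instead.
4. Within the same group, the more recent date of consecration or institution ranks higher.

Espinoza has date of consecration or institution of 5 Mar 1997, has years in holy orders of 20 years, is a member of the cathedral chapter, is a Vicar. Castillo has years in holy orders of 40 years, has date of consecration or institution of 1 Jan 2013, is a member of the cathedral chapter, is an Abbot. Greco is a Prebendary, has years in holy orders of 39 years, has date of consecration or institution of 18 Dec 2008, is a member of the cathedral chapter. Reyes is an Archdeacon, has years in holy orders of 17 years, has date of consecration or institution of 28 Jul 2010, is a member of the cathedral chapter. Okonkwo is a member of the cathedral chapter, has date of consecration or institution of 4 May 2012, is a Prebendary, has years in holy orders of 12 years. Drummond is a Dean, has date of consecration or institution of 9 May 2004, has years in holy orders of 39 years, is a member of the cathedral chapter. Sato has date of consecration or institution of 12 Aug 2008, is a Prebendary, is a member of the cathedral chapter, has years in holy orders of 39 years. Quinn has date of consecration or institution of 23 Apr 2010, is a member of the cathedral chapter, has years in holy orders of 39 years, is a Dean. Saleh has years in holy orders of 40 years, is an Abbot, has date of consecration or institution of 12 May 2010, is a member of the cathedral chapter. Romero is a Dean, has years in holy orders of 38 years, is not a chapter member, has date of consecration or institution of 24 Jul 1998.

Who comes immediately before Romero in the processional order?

Drummond

By dignity: Castillo and Saleh (Abbot); then Reyes (Archdeacon); then Quinn, Drummond and Romero (Dean); then Okonkwo, Greco and Sato (Prebendary); then Espinoza (Vicar).
Castillo and Saleh are each a member of the cathedral chapter, so the next rule applies.
Castillo and Saleh both have years in holy orders 40 years, so the next rule applies.
Among Castillo and Saleh, by date of consecration or institution (later first): Castillo (1 Jan 2013) before Saleh (12 May 2010).
Among Quinn, Drummond and Romero, a member of the cathedral chapter before not a chapter member: Quinn and Drummond (a member of the cathedral chapter) before Romero (not a chapter member).
Quinn and Drummond both have years in holy orders 39 years, so the next rule applies.
Among Quinn and Drummond, by date of consecration or institution (later first): Quinn (23 Apr 2010) before Drummond (9 May 2004).
Okonkwo, Greco and Sato are each a member of the cathedral chapter, so the next rule applies.
Among Okonkwo, Greco and Sato, by years in holy orders (lower first) (reversed rule for this group): Okonkwo (12 years) before Greco and Sato (39 years).
Among Greco and Sato, by date of consecration or institution (later first): Greco (18 Dec 2008) before Sato (12 Aug 2008).
Order: Castillo, Saleh, Reyes, Quinn, Drummond, Romero, Okonkwo, Greco, Sato, Espinoza.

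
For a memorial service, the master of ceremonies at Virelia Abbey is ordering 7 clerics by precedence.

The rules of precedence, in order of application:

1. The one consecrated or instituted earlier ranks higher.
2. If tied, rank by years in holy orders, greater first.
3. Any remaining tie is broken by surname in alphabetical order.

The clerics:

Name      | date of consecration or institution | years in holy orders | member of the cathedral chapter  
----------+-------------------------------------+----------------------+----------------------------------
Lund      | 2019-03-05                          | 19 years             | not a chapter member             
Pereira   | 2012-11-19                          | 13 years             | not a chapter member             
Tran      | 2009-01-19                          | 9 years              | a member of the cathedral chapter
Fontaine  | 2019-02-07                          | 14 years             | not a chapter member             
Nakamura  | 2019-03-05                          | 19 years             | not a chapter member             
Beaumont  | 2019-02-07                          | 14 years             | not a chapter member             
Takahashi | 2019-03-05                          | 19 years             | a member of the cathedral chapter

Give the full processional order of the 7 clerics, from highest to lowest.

Tran, Pereira, Beaumont, Fontaine, Lund, Nakamura, Takahashi

By date of consecration or institution (earlier first): Tran (2009-01-19); then Pereira (2012-11-19); then Beaumont and Fontaine (both 2019-02-07); then Lund, Nakamura and Takahashi (each 2019-03-05).
Beaumont and Fontaine both have years in holy orders 14 years, so the next rule applies.
Among Beaumont and Fontaine, alphabetically by surname: Beaumont before Fontaine.
Lund, Nakamura and Takahashi all have years in holy orders 19 years, so the next rule applies.
Among Lund, Nakamura and Takahashi, alphabetically by surname: Lund before Nakamura before Takahashi.
Full order: Tran, Pereira, Beaumont, Fontaine, Lund, Nakamura, Takahashi.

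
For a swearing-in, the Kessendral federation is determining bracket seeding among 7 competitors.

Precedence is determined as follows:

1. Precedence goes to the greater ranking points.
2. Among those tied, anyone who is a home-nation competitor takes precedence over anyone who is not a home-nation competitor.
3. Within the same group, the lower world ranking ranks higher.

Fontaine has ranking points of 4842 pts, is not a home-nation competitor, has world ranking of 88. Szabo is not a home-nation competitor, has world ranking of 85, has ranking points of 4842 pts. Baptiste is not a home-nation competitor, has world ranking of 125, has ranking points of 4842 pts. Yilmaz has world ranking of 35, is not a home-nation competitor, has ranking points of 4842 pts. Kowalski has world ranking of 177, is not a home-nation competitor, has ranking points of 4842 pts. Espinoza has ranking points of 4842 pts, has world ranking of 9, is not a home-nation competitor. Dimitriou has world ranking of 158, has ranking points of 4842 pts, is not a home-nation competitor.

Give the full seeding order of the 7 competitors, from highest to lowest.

Espinoza, Yilmaz, Szabo, Fontaine, Baptiste, Dimitriou, Kowalski

By ranking points (higher first): Espinoza, Yilmaz, Szabo, Fontaine, Baptiste, Dimitriou and Kowalski (each 4842 pts).
Espinoza, Yilmaz, Szabo, Fontaine, Baptiste, Dimitriou and Kowalski are each not a home-nation competitor, so the next rule applies.
Among Espinoza, Yilmaz, Szabo, Fontaine, Baptiste, Dimitriou and Kowalski, by world ranking (lower first): Espinoza (9) before Yilmaz (35) before Szabo (85) before Fontaine (88) before Baptiste (125) before Dimitriou (158) before Kowalski (177).
Full order: Espinoza, Yilmaz, Szabo, Fontaine, Baptiste, Dimitriou, Kowalski.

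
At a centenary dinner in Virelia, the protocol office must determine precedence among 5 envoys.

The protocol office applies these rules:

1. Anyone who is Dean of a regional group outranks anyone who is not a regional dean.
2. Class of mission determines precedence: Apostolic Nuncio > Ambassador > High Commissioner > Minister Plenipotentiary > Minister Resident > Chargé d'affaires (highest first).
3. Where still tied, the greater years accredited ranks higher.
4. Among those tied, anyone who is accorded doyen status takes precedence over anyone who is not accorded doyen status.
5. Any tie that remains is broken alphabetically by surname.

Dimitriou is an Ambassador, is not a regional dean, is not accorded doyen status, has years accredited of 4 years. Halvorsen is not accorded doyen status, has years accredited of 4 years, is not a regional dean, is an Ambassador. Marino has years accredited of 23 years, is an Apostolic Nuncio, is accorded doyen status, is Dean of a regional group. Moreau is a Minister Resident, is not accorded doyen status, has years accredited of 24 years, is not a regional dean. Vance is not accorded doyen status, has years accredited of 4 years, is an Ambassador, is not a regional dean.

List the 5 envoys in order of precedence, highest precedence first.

Marino, Dimitriou, Halvorsen, Vance, Moreau

By the first rule: Marino (Dean of a regional group); then Dimitriou, Halvorsen, Vance and Moreau (each not a regional dean).
Among Dimitriou, Halvorsen, Vance and Moreau, by class of mission: Dimitriou, Halvorsen and Vance (Ambassador) before Moreau (Minister Resident).
Dimitriou, Halvorsen and Vance all have years accredited 4 years, so the next rule applies.
Dimitriou, Halvorsen and Vance are each not accorded doyen status, so the next rule applies.
Among Dimitriou, Halvorsen and Vance, alphabetically by surname: Dimitriou before Halvorsen before Vance.
Full order: Marino, Dimitriou, Halvorsen, Vance, Moreau.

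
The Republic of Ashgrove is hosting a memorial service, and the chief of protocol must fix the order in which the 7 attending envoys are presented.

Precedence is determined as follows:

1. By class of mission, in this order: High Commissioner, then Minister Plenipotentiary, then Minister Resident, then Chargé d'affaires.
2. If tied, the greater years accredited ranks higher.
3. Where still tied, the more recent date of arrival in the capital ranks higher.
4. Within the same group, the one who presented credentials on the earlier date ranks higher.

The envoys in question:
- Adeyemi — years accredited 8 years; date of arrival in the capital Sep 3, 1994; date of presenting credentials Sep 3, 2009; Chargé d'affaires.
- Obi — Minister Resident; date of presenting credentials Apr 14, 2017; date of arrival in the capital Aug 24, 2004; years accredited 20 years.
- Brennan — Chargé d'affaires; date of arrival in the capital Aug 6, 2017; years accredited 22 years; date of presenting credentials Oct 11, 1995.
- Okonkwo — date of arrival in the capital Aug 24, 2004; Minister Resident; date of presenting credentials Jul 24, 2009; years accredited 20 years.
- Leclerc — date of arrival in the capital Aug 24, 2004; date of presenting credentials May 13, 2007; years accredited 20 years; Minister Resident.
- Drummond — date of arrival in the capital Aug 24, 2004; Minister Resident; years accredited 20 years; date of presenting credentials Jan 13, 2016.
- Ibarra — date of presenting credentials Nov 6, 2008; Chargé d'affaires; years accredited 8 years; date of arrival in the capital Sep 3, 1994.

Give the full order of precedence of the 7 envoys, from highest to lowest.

Leclerc, Okonkwo, Drummond, Obi, Brennan, Ibarra, Adeyemi

By class of mission: Leclerc, Okonkwo, Drummond and Obi (Minister Resident); then Brennan, Ibarra and Adeyemi (Chargé d'affaires).
Leclerc, Okonkwo, Drummond and Obi all have years accredited 20 years, so the next rule applies.
Leclerc, Okonkwo, Drummond and Obi all have date of arrival in the capital Aug 24, 2004, so the next rule applies.
Among Leclerc, Okonkwo, Drummond and Obi, by date of presenting credentials (earlier first): Leclerc (May 13, 2007) before Okonkwo (Jul 24, 2009) before Drummond (Jan 13, 2016) before Obi (Apr 14, 2017).
Among Brennan, Ibarra and Adeyemi, by years accredited (higher first): Brennan (22 years) before Ibarra and Adeyemi (8 years).
Ibarra and Adeyemi both have date of arrival in the capital Sep 3, 1994, so the next rule applies.
Among Ibarra and Adeyemi, by date of presenting credentials (earlier first): Ibarra (Nov 6, 2008) before Adeyemi (Sep 3, 2009).
Full order: Leclerc, Okonkwo, Drummond, Obi, Brennan, Ibarra, Adeyemi.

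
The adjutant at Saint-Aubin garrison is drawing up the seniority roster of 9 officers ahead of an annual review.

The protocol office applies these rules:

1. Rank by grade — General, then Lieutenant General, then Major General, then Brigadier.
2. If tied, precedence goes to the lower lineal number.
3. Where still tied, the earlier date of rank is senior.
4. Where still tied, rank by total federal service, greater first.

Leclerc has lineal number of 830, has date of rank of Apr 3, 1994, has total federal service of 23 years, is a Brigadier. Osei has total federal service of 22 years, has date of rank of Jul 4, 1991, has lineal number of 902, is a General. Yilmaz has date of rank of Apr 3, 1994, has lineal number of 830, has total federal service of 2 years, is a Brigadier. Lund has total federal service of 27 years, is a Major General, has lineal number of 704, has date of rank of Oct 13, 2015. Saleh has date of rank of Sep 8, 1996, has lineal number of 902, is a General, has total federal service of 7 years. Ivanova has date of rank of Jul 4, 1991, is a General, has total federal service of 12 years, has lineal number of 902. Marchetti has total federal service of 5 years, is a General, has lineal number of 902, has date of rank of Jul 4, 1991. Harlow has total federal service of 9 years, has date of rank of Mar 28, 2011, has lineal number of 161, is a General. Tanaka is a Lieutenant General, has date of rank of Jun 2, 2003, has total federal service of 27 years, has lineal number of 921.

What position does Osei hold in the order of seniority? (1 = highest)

2

By grade: Harlow, Osei, Ivanova, Marchetti and Saleh (General); then Tanaka (Lieutenant General); then Lund (Major General); then Leclerc and Yilmaz (Brigadier).
Among Harlow, Osei, Ivanova, Marchetti and Saleh, by lineal number (lower first): Harlow (161) before Osei, Ivanova, Marchetti and Saleh (902).
Among Osei, Ivanova, Marchetti and Saleh, by date of rank (earlier first): Osei, Ivanova and Marchetti (Jul 4, 1991) before Saleh (Sep 8, 1996).
Among Osei, Ivanova and Marchetti, by total federal service (higher first): Osei (22 years) before Ivanova (12 years) before Marchetti (5 years).
Leclerc and Yilmaz both have lineal number 830, so the next rule applies.
Leclerc and Yilmaz both have date of rank Apr 3, 1994, so the next rule applies.
Among Leclerc and Yilmaz, by total federal service (higher first): Leclerc (23 years) before Yilmaz (2 years).
Order: Harlow, Osei, Ivanova, Marchetti, Saleh, Tanaka, Lund, Leclerc, Yilmaz. So position 2.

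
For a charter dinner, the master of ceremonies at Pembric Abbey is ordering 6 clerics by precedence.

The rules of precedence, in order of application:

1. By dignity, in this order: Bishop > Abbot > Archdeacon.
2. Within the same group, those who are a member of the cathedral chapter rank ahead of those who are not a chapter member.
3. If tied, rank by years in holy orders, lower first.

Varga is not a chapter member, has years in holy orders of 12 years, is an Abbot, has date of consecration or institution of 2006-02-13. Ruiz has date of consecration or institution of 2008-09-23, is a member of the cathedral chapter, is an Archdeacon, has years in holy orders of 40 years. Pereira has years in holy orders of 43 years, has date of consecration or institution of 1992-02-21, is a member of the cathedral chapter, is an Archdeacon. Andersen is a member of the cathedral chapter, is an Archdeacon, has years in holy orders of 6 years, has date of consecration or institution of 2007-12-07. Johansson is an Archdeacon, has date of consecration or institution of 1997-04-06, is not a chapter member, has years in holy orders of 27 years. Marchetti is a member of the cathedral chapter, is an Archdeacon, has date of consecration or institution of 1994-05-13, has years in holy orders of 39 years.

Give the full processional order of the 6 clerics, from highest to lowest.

By dignity: Varga (Abbot); then Andersen, Marchetti, Ruiz, Pereira and Johansson (Archdeacon).
Among Andersen, Marchetti, Ruiz, Pereira and Johansson, a member of the cathedral chapter before not a chapter member: Andersen, Marchetti, Ruiz and Pereira (a member of the cathedral chapter) before Johansson (not a chapter member).
Among Andersen, Marchetti, Ruiz and Pereira, by years in holy orders (lower first): Andersen (6 years) before Marchetti (39 years) before Ruiz (40 years) before Pereira (43 years).
Full order: Varga, Andersen, Marchetti, Ruiz, Pereira, Johansson.

Varga, Andersen, Marchetti, Ruiz, Pereira, Johansson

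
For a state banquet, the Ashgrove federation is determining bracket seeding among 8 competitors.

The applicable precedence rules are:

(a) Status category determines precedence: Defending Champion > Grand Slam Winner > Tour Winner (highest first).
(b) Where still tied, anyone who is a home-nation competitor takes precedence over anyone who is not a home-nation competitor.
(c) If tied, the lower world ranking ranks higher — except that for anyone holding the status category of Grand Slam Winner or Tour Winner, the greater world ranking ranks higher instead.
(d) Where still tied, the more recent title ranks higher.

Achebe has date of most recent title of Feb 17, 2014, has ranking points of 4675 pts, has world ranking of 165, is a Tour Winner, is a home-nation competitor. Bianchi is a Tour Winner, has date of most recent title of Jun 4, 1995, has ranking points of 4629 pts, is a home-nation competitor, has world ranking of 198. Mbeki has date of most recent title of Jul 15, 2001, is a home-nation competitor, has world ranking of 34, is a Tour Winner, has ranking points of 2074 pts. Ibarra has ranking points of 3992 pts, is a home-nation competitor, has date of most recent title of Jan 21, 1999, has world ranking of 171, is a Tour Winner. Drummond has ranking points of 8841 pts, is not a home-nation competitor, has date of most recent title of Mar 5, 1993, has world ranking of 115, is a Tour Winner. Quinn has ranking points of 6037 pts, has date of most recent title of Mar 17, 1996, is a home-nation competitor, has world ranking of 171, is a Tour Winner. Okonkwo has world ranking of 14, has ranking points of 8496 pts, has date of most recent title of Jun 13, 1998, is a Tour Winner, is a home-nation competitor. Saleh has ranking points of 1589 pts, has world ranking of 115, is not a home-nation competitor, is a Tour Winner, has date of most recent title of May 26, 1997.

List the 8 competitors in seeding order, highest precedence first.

Bianchi, Ibarra, Quinn, Achebe, Mbeki, Okonkwo, Saleh, Drummond

By status category: Bianchi, Ibarra, Quinn, Achebe, Mbeki, Okonkwo, Saleh and Drummond (Tour Winner).
Among Bianchi, Ibarra, Quinn, Achebe, Mbeki, Okonkwo, Saleh and Drummond, a home-nation competitor before not a home-nation competitor: Bianchi, Ibarra, Quinn, Achebe, Mbeki and Okonkwo (a home-nation competitor) before Saleh and Drummond (not a home-nation competitor).
Among Bianchi, Ibarra, Quinn, Achebe, Mbeki and Okonkwo, by world ranking (higher first) (reversed rule for this group): Bianchi (198) before Ibarra and Quinn (171) before Achebe (165) before Mbeki (34) before Okonkwo (14).
Among Ibarra and Quinn, by date of most recent title (later first): Ibarra (Jan 21, 1999) before Quinn (Mar 17, 1996).
Saleh and Drummond both have world ranking 115, so the next rule applies.
Among Saleh and Drummond, by date of most recent title (later first): Saleh (May 26, 1997) before Drummond (Mar 5, 1993).
Full order: Bianchi, Ibarra, Quinn, Achebe, Mbeki, Okonkwo, Saleh, Drummond.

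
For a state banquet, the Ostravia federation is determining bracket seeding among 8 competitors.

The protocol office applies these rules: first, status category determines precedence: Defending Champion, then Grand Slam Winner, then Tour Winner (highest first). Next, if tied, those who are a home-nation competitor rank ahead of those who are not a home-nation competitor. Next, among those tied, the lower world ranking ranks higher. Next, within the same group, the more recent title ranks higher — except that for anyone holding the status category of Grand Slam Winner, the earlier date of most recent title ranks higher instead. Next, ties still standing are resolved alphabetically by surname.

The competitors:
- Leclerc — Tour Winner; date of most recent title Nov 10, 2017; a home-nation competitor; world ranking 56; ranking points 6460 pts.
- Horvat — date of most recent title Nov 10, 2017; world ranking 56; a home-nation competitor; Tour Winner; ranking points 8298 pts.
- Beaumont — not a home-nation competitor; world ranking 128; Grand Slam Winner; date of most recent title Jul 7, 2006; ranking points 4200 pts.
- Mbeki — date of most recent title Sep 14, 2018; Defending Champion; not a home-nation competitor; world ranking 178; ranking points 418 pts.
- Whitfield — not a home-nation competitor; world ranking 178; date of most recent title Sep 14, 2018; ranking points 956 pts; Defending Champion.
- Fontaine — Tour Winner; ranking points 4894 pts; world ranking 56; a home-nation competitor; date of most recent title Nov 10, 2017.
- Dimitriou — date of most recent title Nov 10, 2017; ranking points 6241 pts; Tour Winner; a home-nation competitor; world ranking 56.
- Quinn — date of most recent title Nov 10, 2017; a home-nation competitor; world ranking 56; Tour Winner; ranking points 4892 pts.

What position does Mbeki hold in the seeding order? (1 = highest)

By status category: Mbeki and Whitfield (Defending Champion); then Beaumont (Grand Slam Winner); then Dimitriou, Fontaine, Horvat, Leclerc and Quinn (Tour Winner).
Mbeki and Whitfield are each not a home-nation competitor, so the next rule applies.
Mbeki and Whitfield both have world ranking 178, so the next rule applies.
Mbeki and Whitfield both have date of most recent title Sep 14, 2018, so the next rule applies.
Among Mbeki and Whitfield, alphabetically by surname: Mbeki before Whitfield.
Dimitriou, Fontaine, Horvat, Leclerc and Quinn are each a home-nation competitor, so the next rule applies.
Dimitriou, Fontaine, Horvat, Leclerc and Quinn all have world ranking 56, so the next rule applies.
Dimitriou, Fontaine, Horvat, Leclerc and Quinn all have date of most recent title Nov 10, 2017, so the next rule applies.
Among Dimitriou, Fontaine, Horvat, Leclerc and Quinn, alphabetically by surname: Dimitriou before Fontaine before Horvat before Leclerc before Quinn.
Order: Mbeki, Whitfield, Beaumont, Dimitriou, Fontaine, Horvat, Leclerc, Quinn. So position 1.

1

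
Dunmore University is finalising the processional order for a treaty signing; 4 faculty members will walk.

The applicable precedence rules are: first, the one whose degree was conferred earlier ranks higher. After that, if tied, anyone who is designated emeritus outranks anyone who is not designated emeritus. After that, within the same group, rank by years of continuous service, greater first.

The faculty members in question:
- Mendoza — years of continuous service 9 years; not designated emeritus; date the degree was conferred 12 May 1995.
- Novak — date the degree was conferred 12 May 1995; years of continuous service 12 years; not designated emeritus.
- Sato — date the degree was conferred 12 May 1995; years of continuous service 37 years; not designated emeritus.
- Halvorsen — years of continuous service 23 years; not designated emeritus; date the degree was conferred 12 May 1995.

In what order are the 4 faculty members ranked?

Sato, Halvorsen, Novak, Mendoza

By date the degree was conferred (earlier first): Sato, Halvorsen, Novak and Mendoza (each 12 May 1995).
Sato, Halvorsen, Novak and Mendoza are each not designated emeritus, so the next rule applies.
Among Sato, Halvorsen, Novak and Mendoza, by years of continuous service (higher first): Sato (37 years) before Halvorsen (23 years) before Novak (12 years) before Mendoza (9 years).
Full order: Sato, Halvorsen, Novak, Mendoza.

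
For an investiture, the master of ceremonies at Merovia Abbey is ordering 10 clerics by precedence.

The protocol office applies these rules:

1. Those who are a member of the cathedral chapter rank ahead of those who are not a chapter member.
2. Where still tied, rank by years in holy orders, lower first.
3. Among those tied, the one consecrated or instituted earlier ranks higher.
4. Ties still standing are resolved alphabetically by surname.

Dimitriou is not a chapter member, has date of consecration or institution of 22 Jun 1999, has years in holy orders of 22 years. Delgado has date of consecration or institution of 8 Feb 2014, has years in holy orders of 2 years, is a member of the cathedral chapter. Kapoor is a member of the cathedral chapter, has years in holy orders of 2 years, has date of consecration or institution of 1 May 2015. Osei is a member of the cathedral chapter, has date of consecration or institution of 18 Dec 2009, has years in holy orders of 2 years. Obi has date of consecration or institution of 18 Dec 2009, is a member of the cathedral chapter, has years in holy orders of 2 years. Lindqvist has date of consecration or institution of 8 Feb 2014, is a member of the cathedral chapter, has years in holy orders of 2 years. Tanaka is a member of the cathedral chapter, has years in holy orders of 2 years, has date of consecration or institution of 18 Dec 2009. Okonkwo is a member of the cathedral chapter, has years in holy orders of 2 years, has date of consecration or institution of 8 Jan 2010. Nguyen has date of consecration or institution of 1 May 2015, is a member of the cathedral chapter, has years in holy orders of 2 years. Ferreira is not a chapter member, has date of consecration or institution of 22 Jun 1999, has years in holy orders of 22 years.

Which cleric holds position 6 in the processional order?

Lindqvist

By the first rule: Obi, Osei, Tanaka, Okonkwo, Delgado, Lindqvist, Kapoor and Nguyen (each a member of the cathedral chapter); then Dimitriou and Ferreira (both not a chapter member).
Obi, Osei, Tanaka, Okonkwo, Delgado, Lindqvist, Kapoor and Nguyen all have years in holy orders 2 years, so the next rule applies.
Among Obi, Osei, Tanaka, Okonkwo, Delgado, Lindqvist, Kapoor and Nguyen, by date of consecration or institution (earlier first): Obi, Osei and Tanaka (18 Dec 2009) before Okonkwo (8 Jan 2010) before Delgado and Lindqvist (8 Feb 2014) before Kapoor and Nguyen (1 May 2015).
Among Obi, Osei and Tanaka, alphabetically by surname: Obi before Osei before Tanaka.
Among Delgado and Lindqvist, alphabetically by surname: Delgado before Lindqvist.
Among Kapoor and Nguyen, alphabetically by surname: Kapoor before Nguyen.
Dimitriou and Ferreira both have years in holy orders 22 years, so the next rule applies.
Dimitriou and Ferreira both have date of consecration or institution 22 Jun 1999, so the next rule applies.
Among Dimitriou and Ferreira, alphabetically by surname: Dimitriou before Ferreira.
Order: Obi, Osei, Tanaka, Okonkwo, Delgado, Lindqvist, Kapoor, Nguyen, Dimitriou, Ferreira.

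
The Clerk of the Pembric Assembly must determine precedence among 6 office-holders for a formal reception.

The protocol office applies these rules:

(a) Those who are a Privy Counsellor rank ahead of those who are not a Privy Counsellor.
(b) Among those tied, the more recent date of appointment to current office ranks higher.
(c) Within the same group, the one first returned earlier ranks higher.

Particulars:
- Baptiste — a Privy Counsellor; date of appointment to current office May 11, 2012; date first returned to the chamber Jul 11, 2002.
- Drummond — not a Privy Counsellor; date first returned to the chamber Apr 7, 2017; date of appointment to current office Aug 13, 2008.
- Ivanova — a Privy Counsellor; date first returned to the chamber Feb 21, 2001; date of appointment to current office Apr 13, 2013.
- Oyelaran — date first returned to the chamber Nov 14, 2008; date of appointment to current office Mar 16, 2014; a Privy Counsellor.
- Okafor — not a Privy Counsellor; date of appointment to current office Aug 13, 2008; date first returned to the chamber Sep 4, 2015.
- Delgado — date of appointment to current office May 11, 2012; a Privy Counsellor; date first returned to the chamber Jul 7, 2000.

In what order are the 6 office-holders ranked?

By the first rule: Oyelaran, Ivanova, Delgado and Baptiste (each a Privy Counsellor); then Okafor and Drummond (both not a Privy Counsellor).
Among Oyelaran, Ivanova, Delgado and Baptiste, by date of appointment to current office (later first): Oyelaran (Mar 16, 2014) before Ivanova (Apr 13, 2013) before Delgado and Baptiste (May 11, 2012).
Among Delgado and Baptiste, by date first returned to the chamber (earlier first): Delgado (Jul 7, 2000) before Baptiste (Jul 11, 2002).
Okafor and Drummond both have date of appointment to current office Aug 13, 2008, so the next rule applies.
Among Okafor and Drummond, by date first returned to the chamber (earlier first): Okafor (Sep 4, 2015) before Drummond (Apr 7, 2017).
Full order: Oyelaran, Ivanova, Delgado, Baptiste, Okafor, Drummond.

Oyelaran, Ivanova, Delgado, Baptiste, Okafor, Drummond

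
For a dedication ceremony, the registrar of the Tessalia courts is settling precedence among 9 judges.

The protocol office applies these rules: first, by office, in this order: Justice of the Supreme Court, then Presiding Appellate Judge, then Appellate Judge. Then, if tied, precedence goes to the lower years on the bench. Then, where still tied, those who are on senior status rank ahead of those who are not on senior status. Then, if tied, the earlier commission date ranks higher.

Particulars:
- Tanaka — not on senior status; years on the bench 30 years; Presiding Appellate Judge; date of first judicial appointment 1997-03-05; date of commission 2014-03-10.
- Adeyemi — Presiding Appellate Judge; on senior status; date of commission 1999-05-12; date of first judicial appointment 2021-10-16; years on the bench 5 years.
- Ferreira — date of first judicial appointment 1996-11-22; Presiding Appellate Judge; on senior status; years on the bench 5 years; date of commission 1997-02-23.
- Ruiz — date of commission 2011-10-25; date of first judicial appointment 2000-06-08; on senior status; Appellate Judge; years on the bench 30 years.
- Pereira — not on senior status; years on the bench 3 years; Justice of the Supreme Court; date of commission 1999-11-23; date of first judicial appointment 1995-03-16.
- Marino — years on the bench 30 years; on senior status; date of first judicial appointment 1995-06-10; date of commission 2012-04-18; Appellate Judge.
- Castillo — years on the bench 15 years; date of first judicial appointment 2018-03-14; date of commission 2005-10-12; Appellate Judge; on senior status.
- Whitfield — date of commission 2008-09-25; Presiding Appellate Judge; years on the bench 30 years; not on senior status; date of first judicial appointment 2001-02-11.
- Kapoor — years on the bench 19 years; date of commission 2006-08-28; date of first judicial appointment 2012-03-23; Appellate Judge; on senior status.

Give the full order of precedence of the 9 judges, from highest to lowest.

Pereira, Ferreira, Adeyemi, Whitfield, Tanaka, Castillo, Kapoor, Ruiz, Marino

By office: Pereira (Justice of the Supreme Court); then Ferreira, Adeyemi, Whitfield and Tanaka (Presiding Appellate Judge); then Castillo, Kapoor, Ruiz and Marino (Appellate Judge).
Among Ferreira, Adeyemi, Whitfield and Tanaka, by years on the bench (lower first): Ferreira and Adeyemi (5 years) before Whitfield and Tanaka (30 years).
Ferreira and Adeyemi are each on senior status, so the next rule applies.
Among Ferreira and Adeyemi, by date of commission (earlier first): Ferreira (1997-02-23) before Adeyemi (1999-05-12).
Whitfield and Tanaka are each not on senior status, so the next rule applies.
Among Whitfield and Tanaka, by date of commission (earlier first): Whitfield (2008-09-25) before Tanaka (2014-03-10).
Among Castillo, Kapoor, Ruiz and Marino, by years on the bench (lower first): Castillo (15 years) before Kapoor (19 years) before Ruiz and Marino (30 years).
Ruiz and Marino are each on senior status, so the next rule applies.
Among Ruiz and Marino, by date of commission (earlier first): Ruiz (2011-10-25) before Marino (2012-04-18).
Full order: Pereira, Ferreira, Adeyemi, Whitfield, Tanaka, Castillo, Kapoor, Ruiz, Marino.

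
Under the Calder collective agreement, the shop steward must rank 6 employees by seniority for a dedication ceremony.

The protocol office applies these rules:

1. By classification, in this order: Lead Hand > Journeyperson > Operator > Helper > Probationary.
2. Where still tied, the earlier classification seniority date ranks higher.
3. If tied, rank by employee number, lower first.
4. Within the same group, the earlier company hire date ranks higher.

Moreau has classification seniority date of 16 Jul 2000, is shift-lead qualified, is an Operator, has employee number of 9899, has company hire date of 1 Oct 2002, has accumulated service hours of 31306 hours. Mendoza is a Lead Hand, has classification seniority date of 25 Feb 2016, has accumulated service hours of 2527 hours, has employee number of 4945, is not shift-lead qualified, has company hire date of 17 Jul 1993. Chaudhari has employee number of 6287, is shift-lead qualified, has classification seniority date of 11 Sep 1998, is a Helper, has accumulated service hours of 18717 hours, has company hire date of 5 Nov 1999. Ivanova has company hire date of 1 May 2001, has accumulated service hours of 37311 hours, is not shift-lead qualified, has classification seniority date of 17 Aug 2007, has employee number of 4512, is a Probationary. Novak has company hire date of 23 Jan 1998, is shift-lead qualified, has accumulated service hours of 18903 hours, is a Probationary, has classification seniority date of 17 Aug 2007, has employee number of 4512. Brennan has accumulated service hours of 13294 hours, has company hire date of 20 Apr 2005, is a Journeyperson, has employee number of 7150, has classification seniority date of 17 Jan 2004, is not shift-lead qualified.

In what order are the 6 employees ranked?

By classification: Mendoza (Lead Hand); then Brennan (Journeyperson); then Moreau (Operator); then Chaudhari (Helper); then Novak and Ivanova (Probationary).
Novak and Ivanova both have classification seniority date 17 Aug 2007, so the next rule applies.
Novak and Ivanova both have employee number 4512, so the next rule applies.
Among Novak and Ivanova, by company hire date (earlier first): Novak (23 Jan 1998) before Ivanova (1 May 2001).
Full order: Mendoza, Brennan, Moreau, Chaudhari, Novak, Ivanova.

Mendoza, Brennan, Moreau, Chaudhari, Novak, Ivanova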